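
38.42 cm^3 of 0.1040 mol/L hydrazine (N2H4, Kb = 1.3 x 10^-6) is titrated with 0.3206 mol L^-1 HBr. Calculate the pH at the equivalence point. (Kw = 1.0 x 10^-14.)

4.61

n(N2H4) = 0.1040 x 0.03842 = 0.003996 mol; V(HBr) at equivalence = 0.003996/0.3206 = 0.01246 L.
At equivalence the base is fully converted to N2H5+; total volume = 0.05088 L, so [N2H5+] = 0.003996/0.05088 = 0.07853 M.
Ka(N2H5+) = Kw/Kb = 1.0e-14 / 1.3 x 10^-6 = 7.69e-9.
[H^+] = sqrt(Ka x [N2H5+]) = sqrt(7.69e-9 x 0.07853) = 2.46e-5 M.
pH = -log(2.46e-5) = 4.61.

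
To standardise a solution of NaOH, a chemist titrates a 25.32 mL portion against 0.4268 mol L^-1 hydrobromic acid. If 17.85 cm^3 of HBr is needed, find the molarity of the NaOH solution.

0.301 M

n(HBr) delivered = 0.4268 x 0.01785 = 0.007618 mol.
For a 1:1 reaction, n(NaOH) = 0.007618 mol.
[NaOH] = 0.007618 mol / 0.02532 L = 0.301 M.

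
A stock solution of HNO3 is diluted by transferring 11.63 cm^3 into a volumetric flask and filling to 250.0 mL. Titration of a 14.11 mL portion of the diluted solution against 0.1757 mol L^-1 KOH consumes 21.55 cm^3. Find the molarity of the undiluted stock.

5.77 M

n(KOH) = 0.1757 x 0.02155 = 0.003786 mol.
n(HNO3) in the aliquot = 0.003786 mol.
[diluted HNO3] = 0.003786 / 0.01411 = 0.2683 M.
Dilution factor = 250.0/11.63 = 21.50, so [stock] = 0.2683 x 21.50 = 5.77 M.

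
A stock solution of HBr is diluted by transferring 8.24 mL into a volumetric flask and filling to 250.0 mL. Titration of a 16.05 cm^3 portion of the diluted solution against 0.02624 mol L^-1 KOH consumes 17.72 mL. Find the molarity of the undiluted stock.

n(KOH) = 0.02624 x 0.01772 = 0.0004650 mol.
n(HBr) in the aliquot = 0.0004650 mol.
[diluted HBr] = 0.0004650 / 0.01605 = 0.02897 M.
Dilution factor = 250.0/8.240 = 30.34, so [stock] = 0.02897 x 30.34 = 0.879 M.

0.879 M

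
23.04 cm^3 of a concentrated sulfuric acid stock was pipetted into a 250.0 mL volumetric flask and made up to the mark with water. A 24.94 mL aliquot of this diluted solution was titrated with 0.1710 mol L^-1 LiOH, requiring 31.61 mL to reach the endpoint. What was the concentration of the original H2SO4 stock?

1.18 M

n(LiOH) = 0.1710 x 0.03161 = 0.005405 mol.
n(H2SO4) in the aliquot = 0.005405 x 1/2 = 0.002703 mol.
[diluted H2SO4] = 0.002703 / 0.02494 = 0.1084 M.
Dilution factor = 250.0/23.04 = 10.85, so [stock] = 0.1084 x 10.85 = 1.18 M.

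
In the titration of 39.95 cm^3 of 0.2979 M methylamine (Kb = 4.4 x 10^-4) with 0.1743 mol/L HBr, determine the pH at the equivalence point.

n(CH3NH2) = 0.2979 x 0.03995 = 0.01190 mol; V(HBr) at equivalence = 0.01190/0.1743 = 0.06828 L.
At equivalence the base is fully converted to CH3NH3+; total volume = 0.1082 L, so [CH3NH3+] = 0.01190/0.1082 = 0.1100 M.
Ka(CH3NH3+) = Kw/Kb = 1.0e-14 / 4.4 x 10^-4 = 2.27e-11.
[H^+] = sqrt(Ka x [CH3NH3+]) = sqrt(2.27e-11 x 0.1100) = 1.58e-6 M.
pH = -log(1.58e-6) = 5.80.

5.80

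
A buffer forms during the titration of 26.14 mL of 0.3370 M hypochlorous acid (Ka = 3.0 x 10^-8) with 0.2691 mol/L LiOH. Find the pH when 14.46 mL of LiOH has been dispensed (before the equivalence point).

7.42

Initial n(HClO) = 0.3370 x 0.02614 = 0.008809 mol.
n(LiOH) added = 0.2691 x 0.01446 = 0.003891 mol, converting that many moles of HClO to ClO-.
Remaining n(HClO) = 0.004918 mol; n(ClO-) = 0.003891 mol.
By Henderson-Hasselbalch, pH = pKa + log([A^-]/[HA]) = 7.52 + log(0.003891/0.004918) = 7.52 + (-0.10) = 7.42.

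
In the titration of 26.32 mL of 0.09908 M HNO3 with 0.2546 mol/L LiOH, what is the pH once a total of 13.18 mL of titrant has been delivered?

n(acid) = 0.09908 x 0.02632 = 0.002608 mol; n(LiOH) added = 0.2546 x 0.01318 = 0.003356 mol.
Base is in excess by 0.003356 - 0.002608 = 0.0007478 mol in a total volume of 0.03950 L.
[OH^-] = 0.0007478/0.03950 = 0.01893 M, so pOH = 1.72 and pH = 14.00 - 1.72 = 12.28.

12.28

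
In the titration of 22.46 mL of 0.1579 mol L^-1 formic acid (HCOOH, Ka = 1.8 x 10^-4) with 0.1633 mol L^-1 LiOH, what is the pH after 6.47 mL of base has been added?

Initial n(HCOOH) = 0.1579 x 0.02246 = 0.003546 mol.
n(LiOH) added = 0.1633 x 0.006470 = 0.001057 mol, converting that many moles of HCOOH to HCOO-.
Remaining n(HCOOH) = 0.002490 mol; n(HCOO-) = 0.001057 mol.
By Henderson-Hasselbalch, pH = pKa + log([A^-]/[HA]) = 3.74 + log(0.001057/0.002490) = 3.74 + (-0.37) = 3.37.

3.37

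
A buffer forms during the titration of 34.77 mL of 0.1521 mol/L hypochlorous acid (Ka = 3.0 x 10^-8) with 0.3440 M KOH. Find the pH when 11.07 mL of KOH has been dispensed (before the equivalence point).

7.93

Initial n(HClO) = 0.1521 x 0.03477 = 0.005289 mol.
n(KOH) added = 0.3440 x 0.01107 = 0.003808 mol, converting that many moles of HClO to ClO-.
Remaining n(HClO) = 0.001480 mol; n(ClO-) = 0.003808 mol.
By Henderson-Hasselbalch, pH = pKa + log([A^-]/[HA]) = 7.52 + log(0.003808/0.001480) = 7.52 + (+0.41) = 7.93.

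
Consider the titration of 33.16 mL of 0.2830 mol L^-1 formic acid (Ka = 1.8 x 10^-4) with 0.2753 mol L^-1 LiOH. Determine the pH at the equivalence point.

8.44

n(HCOOH) = 0.2830 x 0.03316 = 0.009384 mol; V(LiOH) at equivalence = 0.009384/0.2753 = 0.03409 L.
At equivalence all the acid is converted to HCOO-; total volume = 0.03316 + 0.03409 = 0.06725 L, so [HCOO-] = 0.009384/0.06725 = 0.1395 M.
Kb = Kw/Ka = 1.0e-14 / 1.8 x 10^-4 = 5.56e-11.
[OH^-] = sqrt(Kb x [HCOO-]) = sqrt(5.56e-11 x 0.1395) = 2.78e-6 M.
pOH = 5.56, so pH = 14.00 - 5.56 = 8.44.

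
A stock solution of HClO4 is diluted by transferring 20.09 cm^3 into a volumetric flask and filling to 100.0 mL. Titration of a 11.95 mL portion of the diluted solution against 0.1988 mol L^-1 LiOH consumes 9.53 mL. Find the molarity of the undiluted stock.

0.789 M

n(LiOH) = 0.1988 x 0.009530 = 0.001895 mol.
n(HClO4) in the aliquot = 0.001895 mol.
[diluted HClO4] = 0.001895 / 0.01195 = 0.1585 M.
Dilution factor = 100.0/20.09 = 4.978, so [stock] = 0.1585 x 4.978 = 0.789 M.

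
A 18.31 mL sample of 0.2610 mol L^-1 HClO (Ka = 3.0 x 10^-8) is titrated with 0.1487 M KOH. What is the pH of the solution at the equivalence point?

n(HClO) = 0.2610 x 0.01831 = 0.004779 mol; V(KOH) at equivalence = 0.004779/0.1487 = 0.03214 L.
At equivalence all the acid is converted to ClO-; total volume = 0.01831 + 0.03214 = 0.05045 L, so [ClO-] = 0.004779/0.05045 = 0.09473 M.
Kb = Kw/Ka = 1.0e-14 / 3.0 x 10^-8 = 3.33e-7.
[OH^-] = sqrt(Kb x [ClO-]) = sqrt(3.33e-7 x 0.09473) = 0.000178 M.
pOH = 3.75, so pH = 14.00 - 3.75 = 10.25.

10.25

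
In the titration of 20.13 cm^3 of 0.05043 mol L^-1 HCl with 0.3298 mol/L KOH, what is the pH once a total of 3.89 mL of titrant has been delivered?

n(acid) = 0.05043 x 0.02013 = 0.001015 mol; n(KOH) added = 0.3298 x 0.003890 = 0.001283 mol.
Base is in excess by 0.001283 - 0.001015 = 0.0002678 mol in a total volume of 0.02402 L.
[OH^-] = 0.0002678/0.02402 = 0.01115 M, so pOH = 1.95 and pH = 14.00 - 1.95 = 12.05.

12.05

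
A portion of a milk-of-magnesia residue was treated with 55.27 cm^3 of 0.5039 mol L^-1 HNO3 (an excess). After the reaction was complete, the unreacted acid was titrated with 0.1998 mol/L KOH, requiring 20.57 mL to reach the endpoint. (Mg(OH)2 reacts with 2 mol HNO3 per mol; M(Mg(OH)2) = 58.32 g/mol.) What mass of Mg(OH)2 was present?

0.692 g

Total n(HNO3) added = 0.5039 x 0.05527 = 0.02785 mol.
n(KOH) used = 0.1998 x 0.02057 = 0.004110 mol, which equals the excess n(HNO3).
So n(HNO3) consumed by the sample = 0.02785 - 0.004110 = 0.02374 mol.
n(Mg(OH)2) = 0.02374 / 2 = 0.01187 mol.
mass = 0.01187 mol x 58.32 g/mol = 0.692 g.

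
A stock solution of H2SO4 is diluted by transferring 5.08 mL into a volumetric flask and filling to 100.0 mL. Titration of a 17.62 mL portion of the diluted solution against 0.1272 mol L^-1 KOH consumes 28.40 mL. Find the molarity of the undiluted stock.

n(KOH) = 0.1272 x 0.02840 = 0.003612 mol.
n(H2SO4) in the aliquot = 0.003612 x 1/2 = 0.001806 mol.
[diluted H2SO4] = 0.001806 / 0.01762 = 0.1025 M.
Dilution factor = 100.0/5.080 = 19.69, so [stock] = 0.1025 x 19.69 = 2.02 M.

2.02 M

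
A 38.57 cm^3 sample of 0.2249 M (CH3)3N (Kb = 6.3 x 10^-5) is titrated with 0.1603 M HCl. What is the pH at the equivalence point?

5.41

n((CH3)3N) = 0.2249 x 0.03857 = 0.008674 mol; V(HCl) at equivalence = 0.008674/0.1603 = 0.05411 L.
At equivalence the base is fully converted to (CH3)3NH+; total volume = 0.09268 L, so [(CH3)3NH+] = 0.008674/0.09268 = 0.09359 M.
Ka((CH3)3NH+) = Kw/Kb = 1.0e-14 / 6.3 x 10^-5 = 1.59e-10.
[H^+] = sqrt(Ka x [(CH3)3NH+]) = sqrt(1.59e-10 x 0.09359) = 3.85e-6 M.
pH = -log(3.85e-6) = 5.41.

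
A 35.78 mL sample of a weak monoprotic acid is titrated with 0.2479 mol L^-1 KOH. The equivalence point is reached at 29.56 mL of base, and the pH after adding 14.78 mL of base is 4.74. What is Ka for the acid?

1.8 x 10^-5

14.78 mL is half of the equivalence volume, so this is the half-equivalence point where [HA] = [A^-].
At half-equivalence pH = pKa, so pKa = 4.74.
Ka = 10^(-4.74) = 1.8 x 10^-5.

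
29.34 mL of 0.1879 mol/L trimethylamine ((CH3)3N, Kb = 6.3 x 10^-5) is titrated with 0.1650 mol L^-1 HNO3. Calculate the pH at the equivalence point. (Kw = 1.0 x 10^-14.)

5.43

n((CH3)3N) = 0.1879 x 0.02934 = 0.005513 mol; V(HNO3) at equivalence = 0.005513/0.1650 = 0.03341 L.
At equivalence the base is fully converted to (CH3)3NH+; total volume = 0.06275 L, so [(CH3)3NH+] = 0.005513/0.06275 = 0.08785 M.
Ka((CH3)3NH+) = Kw/Kb = 1.0e-14 / 6.3 x 10^-5 = 1.59e-10.
[H^+] = sqrt(Ka x [(CH3)3NH+]) = sqrt(1.59e-10 x 0.08785) = 3.73e-6 M.
pH = -log(3.73e-6) = 5.43.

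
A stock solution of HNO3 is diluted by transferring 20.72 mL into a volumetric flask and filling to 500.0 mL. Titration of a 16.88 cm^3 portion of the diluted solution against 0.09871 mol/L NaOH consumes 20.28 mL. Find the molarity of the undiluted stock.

n(NaOH) = 0.09871 x 0.02028 = 0.002002 mol.
n(HNO3) in the aliquot = 0.002002 mol.
[diluted HNO3] = 0.002002 / 0.01688 = 0.1186 M.
Dilution factor = 500.0/20.72 = 24.13, so [stock] = 0.1186 x 24.13 = 2.86 M.

2.86 M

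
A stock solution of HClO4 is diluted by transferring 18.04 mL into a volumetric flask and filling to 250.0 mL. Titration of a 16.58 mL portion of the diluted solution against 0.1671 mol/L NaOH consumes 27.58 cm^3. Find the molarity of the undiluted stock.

3.85 M

n(NaOH) = 0.1671 x 0.02758 = 0.004609 mol.
n(HClO4) in the aliquot = 0.004609 mol.
[diluted HClO4] = 0.004609 / 0.01658 = 0.2780 M.
Dilution factor = 250.0/18.04 = 13.86, so [stock] = 0.2780 x 13.86 = 3.85 M.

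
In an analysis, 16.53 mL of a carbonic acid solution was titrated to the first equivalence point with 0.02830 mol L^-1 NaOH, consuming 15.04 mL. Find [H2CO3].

n(NaOH) = 0.02830 x 0.01504 = 0.0004256 mol.
At the first equivalence point, 1 mol OH^- react per mol H2CO3, so n(H2CO3) = 0.0004256 / 1 = 0.0004256 mol.
[H2CO3] = 0.0004256 / 0.01653 L = 0.0257 M.

0.0257 M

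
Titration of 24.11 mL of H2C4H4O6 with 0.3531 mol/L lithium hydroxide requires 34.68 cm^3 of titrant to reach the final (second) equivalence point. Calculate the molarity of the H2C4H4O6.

n(LiOH) = 0.3531 x 0.03468 = 0.01225 mol.
At the final (second) equivalence point, 2 mol OH^- react per mol H2C4H4O6, so n(H2C4H4O6) = 0.01225 / 2 = 0.006123 mol.
[H2C4H4O6] = 0.006123 / 0.02411 L = 0.254 M.

0.254 M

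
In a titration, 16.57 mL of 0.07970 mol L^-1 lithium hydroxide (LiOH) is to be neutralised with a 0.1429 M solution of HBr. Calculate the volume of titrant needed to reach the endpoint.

9.24 mL

n(LiOH) = 0.07970 mol/L x 0.01657 L = 0.001321 mol.
At equivalence n(HBr) = n(LiOH) = 0.001321 mol.
V(HBr) = 0.001321 / 0.1429 = 0.009242 L = 9.24 mL.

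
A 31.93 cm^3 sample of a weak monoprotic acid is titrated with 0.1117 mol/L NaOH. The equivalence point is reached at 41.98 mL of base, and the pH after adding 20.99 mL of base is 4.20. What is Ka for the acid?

6.3 x 10^-5

20.99 mL is half of the equivalence volume, so this is the half-equivalence point where [HA] = [A^-].
At half-equivalence pH = pKa, so pKa = 4.20.
Ka = 10^(-4.20) = 6.3 x 10^-5.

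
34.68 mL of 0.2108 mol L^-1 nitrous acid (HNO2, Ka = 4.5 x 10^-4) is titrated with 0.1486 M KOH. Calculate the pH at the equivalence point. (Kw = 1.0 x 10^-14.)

8.14

n(HNO2) = 0.2108 x 0.03468 = 0.007311 mol; V(KOH) at equivalence = 0.007311/0.1486 = 0.04920 L.
At equivalence all the acid is converted to NO2-; total volume = 0.03468 + 0.04920 = 0.08388 L, so [NO2-] = 0.007311/0.08388 = 0.08716 M.
Kb = Kw/Ka = 1.0e-14 / 4.5 x 10^-4 = 2.22e-11.
[OH^-] = sqrt(Kb x [NO2-]) = sqrt(2.22e-11 x 0.08716) = 1.39e-6 M.
pOH = 5.86, so pH = 14.00 - 5.86 = 8.14.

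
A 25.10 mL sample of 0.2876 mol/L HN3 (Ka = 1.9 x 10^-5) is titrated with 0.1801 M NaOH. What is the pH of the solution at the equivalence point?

8.88

n(HN3) = 0.2876 x 0.02510 = 0.007219 mol; V(NaOH) at equivalence = 0.007219/0.1801 = 0.04008 L.
At equivalence all the acid is converted to N3-; total volume = 0.02510 + 0.04008 = 0.06518 L, so [N3-] = 0.007219/0.06518 = 0.1107 M.
Kb = Kw/Ka = 1.0e-14 / 1.9 x 10^-5 = 5.26e-10.
[OH^-] = sqrt(Kb x [N3-]) = sqrt(5.26e-10 x 0.1107) = 7.63e-6 M.
pOH = 5.12, so pH = 14.00 - 5.12 = 8.88.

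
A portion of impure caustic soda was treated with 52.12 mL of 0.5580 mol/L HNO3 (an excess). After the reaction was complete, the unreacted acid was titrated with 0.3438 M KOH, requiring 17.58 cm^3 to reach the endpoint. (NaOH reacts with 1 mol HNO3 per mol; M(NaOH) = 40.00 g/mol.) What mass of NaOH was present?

Total n(HNO3) added = 0.5580 x 0.05212 = 0.02908 mol.
n(KOH) used = 0.3438 x 0.01758 = 0.006044 mol, which equals the excess n(HNO3).
So n(HNO3) consumed by the sample = 0.02908 - 0.006044 = 0.02304 mol.
n(NaOH) = 0.02304 / 1 = 0.02304 mol.
mass = 0.02304 mol x 40.00 g/mol = 0.922 g.

0.922 g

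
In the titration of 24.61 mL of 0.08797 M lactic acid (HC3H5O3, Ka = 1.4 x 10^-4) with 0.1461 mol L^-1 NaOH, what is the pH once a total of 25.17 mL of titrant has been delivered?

n(acid) = 0.08797 x 0.02461 = 0.002165 mol; n(NaOH) added = 0.1461 x 0.02517 = 0.003677 mol.
Base is in excess by 0.003677 - 0.002165 = 0.001512 mol in a total volume of 0.04978 L.
[OH^-] = 0.001512/0.04978 = 0.03038 M, so pOH = 1.52 and pH = 14.00 - 1.52 = 12.48.

12.48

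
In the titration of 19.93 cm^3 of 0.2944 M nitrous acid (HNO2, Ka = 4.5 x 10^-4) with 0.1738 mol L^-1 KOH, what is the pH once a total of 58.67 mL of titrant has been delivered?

12.74

n(acid) = 0.2944 x 0.01993 = 0.005867 mol; n(KOH) added = 0.1738 x 0.05867 = 0.01020 mol.
Base is in excess by 0.01020 - 0.005867 = 0.004329 mol in a total volume of 0.07860 L.
[OH^-] = 0.004329/0.07860 = 0.05508 M, so pOH = 1.26 and pH = 14.00 - 1.26 = 12.74.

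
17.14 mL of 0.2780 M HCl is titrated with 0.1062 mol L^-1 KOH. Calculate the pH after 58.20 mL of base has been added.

12.27

n(acid) = 0.2780 x 0.01714 = 0.004765 mol; n(KOH) added = 0.1062 x 0.05820 = 0.006181 mol.
Base is in excess by 0.006181 - 0.004765 = 0.001416 mol in a total volume of 0.07534 L.
[OH^-] = 0.001416/0.07534 = 0.01879 M, so pOH = 1.73 and pH = 14.00 - 1.73 = 12.27.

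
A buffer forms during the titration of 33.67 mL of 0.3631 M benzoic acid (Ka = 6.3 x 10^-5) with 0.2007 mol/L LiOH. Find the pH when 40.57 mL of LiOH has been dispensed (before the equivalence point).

4.50

Initial n(C6H5COOH) = 0.3631 x 0.03367 = 0.01223 mol.
n(LiOH) added = 0.2007 x 0.04057 = 0.008142 mol, converting that many moles of C6H5COOH to C6H5COO-.
Remaining n(C6H5COOH) = 0.004083 mol; n(C6H5COO-) = 0.008142 mol.
By Henderson-Hasselbalch, pH = pKa + log([A^-]/[HA]) = 4.20 + log(0.008142/0.004083) = 4.20 + (+0.30) = 4.50.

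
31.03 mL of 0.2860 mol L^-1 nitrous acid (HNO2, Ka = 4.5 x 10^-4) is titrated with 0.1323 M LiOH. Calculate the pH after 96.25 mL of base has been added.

12.48

n(acid) = 0.2860 x 0.03103 = 0.008875 mol; n(LiOH) added = 0.1323 x 0.09625 = 0.01273 mol.
Base is in excess by 0.01273 - 0.008875 = 0.003859 mol in a total volume of 0.1273 L.
[OH^-] = 0.003859/0.1273 = 0.03032 M, so pOH = 1.52 and pH = 14.00 - 1.52 = 12.48.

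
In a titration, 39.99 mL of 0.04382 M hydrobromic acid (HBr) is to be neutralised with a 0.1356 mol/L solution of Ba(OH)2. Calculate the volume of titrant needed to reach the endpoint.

n(HBr) = 0.04382 mol/L x 0.03999 L = 0.001752 mol.
The neutralisation is 2 HBr : 1 Ba(OH)2, so n(Ba(OH)2) = 0.001752 x 1/2 = 0.0008762 mol.
V(Ba(OH)2) = 0.0008762 / 0.1356 = 0.006462 L = 6.46 mL.

6.46 mL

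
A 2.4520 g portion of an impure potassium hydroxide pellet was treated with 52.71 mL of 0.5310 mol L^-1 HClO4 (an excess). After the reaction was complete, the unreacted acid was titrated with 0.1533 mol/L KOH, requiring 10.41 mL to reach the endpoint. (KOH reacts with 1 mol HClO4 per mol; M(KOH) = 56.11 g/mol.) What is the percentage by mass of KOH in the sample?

Total n(HClO4) added = 0.5310 x 0.05271 = 0.02799 mol.
n(KOH) used = 0.1533 x 0.01041 = 0.001596 mol, which equals the excess n(HClO4).
So n(HClO4) consumed by the sample = 0.02799 - 0.001596 = 0.02639 mol.
n(KOH) = 0.02639 / 1 = 0.02639 mol.
mass KOH = 0.02639 x 56.11 = 1.481 g, so %KOH = 1.481/2.4520 x 100 = 60.4%.

60.4%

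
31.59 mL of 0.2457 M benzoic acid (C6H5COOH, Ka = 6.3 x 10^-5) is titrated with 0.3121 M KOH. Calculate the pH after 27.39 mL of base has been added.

n(acid) = 0.2457 x 0.03159 = 0.007762 mol; n(KOH) added = 0.3121 x 0.02739 = 0.008548 mol.
Base is in excess by 0.008548 - 0.007762 = 0.0007868 mol in a total volume of 0.05898 L.
[OH^-] = 0.0007868/0.05898 = 0.01334 M, so pOH = 1.87 and pH = 14.00 - 1.87 = 12.13.

12.13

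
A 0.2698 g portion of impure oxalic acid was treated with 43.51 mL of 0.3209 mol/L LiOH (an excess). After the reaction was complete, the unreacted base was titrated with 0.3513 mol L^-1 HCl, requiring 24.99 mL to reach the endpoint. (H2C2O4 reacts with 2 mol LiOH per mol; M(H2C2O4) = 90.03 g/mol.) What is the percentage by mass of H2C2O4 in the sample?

86.5%

Total n(LiOH) added = 0.3209 x 0.04351 = 0.01396 mol.
n(HCl) used = 0.3513 x 0.02499 = 0.008779 mol, which equals the excess n(LiOH).
So n(LiOH) consumed by the sample = 0.01396 - 0.008779 = 0.005183 mol.
n(H2C2O4) = 0.005183 / 2 = 0.002592 mol.
mass H2C2O4 = 0.002592 x 90.03 = 0.2333 g, so %H2C2O4 = 0.2333/0.2698 x 100 = 86.5%.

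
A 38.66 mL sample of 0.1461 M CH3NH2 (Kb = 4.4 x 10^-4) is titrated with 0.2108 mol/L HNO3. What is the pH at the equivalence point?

n(CH3NH2) = 0.1461 x 0.03866 = 0.005648 mol; V(HNO3) at equivalence = 0.005648/0.2108 = 0.02679 L.
At equivalence the base is fully converted to CH3NH3+; total volume = 0.06545 L, so [CH3NH3+] = 0.005648/0.06545 = 0.08629 M.
Ka(CH3NH3+) = Kw/Kb = 1.0e-14 / 4.4 x 10^-4 = 2.27e-11.
[H^+] = sqrt(Ka x [CH3NH3+]) = sqrt(2.27e-11 x 0.08629) = 1.40e-6 M.
pH = -log(1.40e-6) = 5.85.

5.85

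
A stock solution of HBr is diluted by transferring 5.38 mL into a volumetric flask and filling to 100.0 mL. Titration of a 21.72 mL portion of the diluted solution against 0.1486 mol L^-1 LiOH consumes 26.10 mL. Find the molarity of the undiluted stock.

3.32 M

n(LiOH) = 0.1486 x 0.02610 = 0.003878 mol.
n(HBr) in the aliquot = 0.003878 mol.
[diluted HBr] = 0.003878 / 0.02172 = 0.1786 M.
Dilution factor = 100.0/5.380 = 18.59, so [stock] = 0.1786 x 18.59 = 3.32 M.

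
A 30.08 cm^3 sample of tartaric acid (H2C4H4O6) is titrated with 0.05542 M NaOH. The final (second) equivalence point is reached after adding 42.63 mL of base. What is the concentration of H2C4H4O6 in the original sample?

0.0393 M

n(NaOH) = 0.05542 x 0.04263 = 0.002363 mol.
At the final (second) equivalence point, 2 mol OH^- react per mol H2C4H4O6, so n(H2C4H4O6) = 0.002363 / 2 = 0.001181 mol.
[H2C4H4O6] = 0.001181 / 0.03008 L = 0.0393 M.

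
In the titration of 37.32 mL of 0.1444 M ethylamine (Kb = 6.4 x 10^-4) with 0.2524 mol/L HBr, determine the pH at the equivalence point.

5.92

n(C2H5NH2) = 0.1444 x 0.03732 = 0.005389 mol; V(HBr) at equivalence = 0.005389/0.2524 = 0.02135 L.
At equivalence the base is fully converted to C2H5NH3+; total volume = 0.05867 L, so [C2H5NH3+] = 0.005389/0.05867 = 0.09185 M.
Ka(C2H5NH3+) = Kw/Kb = 1.0e-14 / 6.4 x 10^-4 = 1.56e-11.
[H^+] = sqrt(Ka x [C2H5NH3+]) = sqrt(1.56e-11 x 0.09185) = 1.20e-6 M.
pH = -log(1.20e-6) = 5.92.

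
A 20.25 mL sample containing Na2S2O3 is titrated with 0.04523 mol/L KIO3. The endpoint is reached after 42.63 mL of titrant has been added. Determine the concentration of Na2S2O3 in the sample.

0.571 M

n(KIO3) = 0.04523 x 0.04263 = 0.001928 mol.
From the balanced equation, 1 mol KIO3 reacts with 6 mol Na2S2O3, so n(Na2S2O3) = 0.001928 x 6/1 = 0.01157 mol.
[Na2S2O3] = 0.01157 / 0.02025 L = 0.571 M.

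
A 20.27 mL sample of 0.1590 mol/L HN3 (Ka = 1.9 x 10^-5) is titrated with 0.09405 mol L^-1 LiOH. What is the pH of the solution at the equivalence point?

n(HN3) = 0.1590 x 0.02027 = 0.003223 mol; V(LiOH) at equivalence = 0.003223/0.09405 = 0.03427 L.
At equivalence all the acid is converted to N3-; total volume = 0.02027 + 0.03427 = 0.05454 L, so [N3-] = 0.003223/0.05454 = 0.05909 M.
Kb = Kw/Ka = 1.0e-14 / 1.9 x 10^-5 = 5.26e-10.
[OH^-] = sqrt(Kb x [N3-]) = sqrt(5.26e-10 x 0.05909) = 5.58e-6 M.
pOH = 5.25, so pH = 14.00 - 5.25 = 8.75.

8.75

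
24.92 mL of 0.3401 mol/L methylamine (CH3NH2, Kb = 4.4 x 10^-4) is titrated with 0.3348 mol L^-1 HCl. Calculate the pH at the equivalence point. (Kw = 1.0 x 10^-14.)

5.71

n(CH3NH2) = 0.3401 x 0.02492 = 0.008475 mol; V(HCl) at equivalence = 0.008475/0.3348 = 0.02531 L.
At equivalence the base is fully converted to CH3NH3+; total volume = 0.05023 L, so [CH3NH3+] = 0.008475/0.05023 = 0.1687 M.
Ka(CH3NH3+) = Kw/Kb = 1.0e-14 / 4.4 x 10^-4 = 2.27e-11.
[H^+] = sqrt(Ka x [CH3NH3+]) = sqrt(2.27e-11 x 0.1687) = 1.96e-6 M.
pH = -log(1.96e-6) = 5.71.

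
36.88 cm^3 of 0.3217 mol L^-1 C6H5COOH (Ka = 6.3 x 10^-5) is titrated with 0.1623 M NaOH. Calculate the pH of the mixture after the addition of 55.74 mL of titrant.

Initial n(C6H5COOH) = 0.3217 x 0.03688 = 0.01186 mol.
n(NaOH) added = 0.1623 x 0.05574 = 0.009047 mol, converting that many moles of C6H5COOH to C6H5COO-.
Remaining n(C6H5COOH) = 0.002818 mol; n(C6H5COO-) = 0.009047 mol.
By Henderson-Hasselbalch, pH = pKa + log([A^-]/[HA]) = 4.20 + log(0.009047/0.002818) = 4.20 + (+0.51) = 4.71.

4.71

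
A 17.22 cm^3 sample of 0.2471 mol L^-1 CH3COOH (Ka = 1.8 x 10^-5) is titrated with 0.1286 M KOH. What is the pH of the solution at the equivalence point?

8.84

n(CH3COOH) = 0.2471 x 0.01722 = 0.004255 mol; V(KOH) at equivalence = 0.004255/0.1286 = 0.03309 L.
At equivalence all the acid is converted to CH3COO-; total volume = 0.01722 + 0.03309 = 0.05031 L, so [CH3COO-] = 0.004255/0.05031 = 0.08458 M.
Kb = Kw/Ka = 1.0e-14 / 1.8 x 10^-5 = 5.56e-10.
[OH^-] = sqrt(Kb x [CH3COO-]) = sqrt(5.56e-10 x 0.08458) = 6.85e-6 M.
pOH = 5.16, so pH = 14.00 - 5.16 = 8.84.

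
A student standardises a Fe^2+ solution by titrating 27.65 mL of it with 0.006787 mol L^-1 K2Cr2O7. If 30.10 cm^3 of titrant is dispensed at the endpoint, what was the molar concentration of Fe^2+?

n(K2Cr2O7) = 0.006787 x 0.03010 = 0.0002043 mol.
From the balanced equation, 1 mol K2Cr2O7 reacts with 6 mol Fe^2+, so n(Fe^2+) = 0.0002043 x 6/1 = 0.001226 mol.
[Fe^2+] = 0.001226 / 0.02765 L = 0.0443 M.

0.0443 M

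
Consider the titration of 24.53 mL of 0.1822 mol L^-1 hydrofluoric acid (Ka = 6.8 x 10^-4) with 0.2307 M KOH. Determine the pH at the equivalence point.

n(HF) = 0.1822 x 0.02453 = 0.004469 mol; V(KOH) at equivalence = 0.004469/0.2307 = 0.01937 L.
At equivalence all the acid is converted to F-; total volume = 0.02453 + 0.01937 = 0.04390 L, so [F-] = 0.004469/0.04390 = 0.1018 M.
Kb = Kw/Ka = 1.0e-14 / 6.8 x 10^-4 = 1.47e-11.
[OH^-] = sqrt(Kb x [F-]) = sqrt(1.47e-11 x 0.1018) = 1.22e-6 M.
pOH = 5.91, so pH = 14.00 - 5.91 = 8.09.

8.09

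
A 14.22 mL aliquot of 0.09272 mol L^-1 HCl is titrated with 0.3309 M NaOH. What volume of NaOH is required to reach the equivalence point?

3.98 mL

n(HCl) = 0.09272 mol/L x 0.01422 L = 0.001318 mol.
At equivalence n(NaOH) = n(HCl) = 0.001318 mol.
V(NaOH) = 0.001318 / 0.3309 = 0.003985 L = 3.98 mL.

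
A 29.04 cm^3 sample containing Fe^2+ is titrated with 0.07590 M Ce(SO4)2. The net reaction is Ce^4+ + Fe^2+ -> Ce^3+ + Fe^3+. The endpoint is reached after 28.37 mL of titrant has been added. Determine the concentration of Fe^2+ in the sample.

n(Ce(SO4)2) = 0.07590 x 0.02837 = 0.002153 mol.
From the balanced equation, 1 mol Ce(SO4)2 reacts with 1 mol Fe^2+, so n(Fe^2+) = 0.002153 x 1/1 = 0.002153 mol.
[Fe^2+] = 0.002153 / 0.02904 L = 0.0741 M.

0.0741 M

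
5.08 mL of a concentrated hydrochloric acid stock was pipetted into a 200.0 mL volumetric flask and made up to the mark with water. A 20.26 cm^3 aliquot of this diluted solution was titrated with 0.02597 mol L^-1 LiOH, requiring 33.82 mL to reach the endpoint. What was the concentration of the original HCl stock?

1.71 M

n(LiOH) = 0.02597 x 0.03382 = 0.0008783 mol.
n(HCl) in the aliquot = 0.0008783 mol.
[diluted HCl] = 0.0008783 / 0.02026 = 0.04335 M.
Dilution factor = 200.0/5.080 = 39.37, so [stock] = 0.04335 x 39.37 = 1.71 M.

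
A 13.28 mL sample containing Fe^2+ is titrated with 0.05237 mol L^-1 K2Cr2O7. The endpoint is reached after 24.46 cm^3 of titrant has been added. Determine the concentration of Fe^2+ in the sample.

n(K2Cr2O7) = 0.05237 x 0.02446 = 0.001281 mol.
From the balanced equation, 1 mol K2Cr2O7 reacts with 6 mol Fe^2+, so n(Fe^2+) = 0.001281 x 6/1 = 0.007686 mol.
[Fe^2+] = 0.007686 / 0.01328 L = 0.579 M.

0.579 M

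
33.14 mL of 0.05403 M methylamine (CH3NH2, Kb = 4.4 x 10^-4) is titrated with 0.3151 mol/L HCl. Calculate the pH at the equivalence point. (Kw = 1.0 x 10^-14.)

5.99

n(CH3NH2) = 0.05403 x 0.03314 = 0.001791 mol; V(HCl) at equivalence = 0.001791/0.3151 = 0.005682 L.
At equivalence the base is fully converted to CH3NH3+; total volume = 0.03882 L, so [CH3NH3+] = 0.001791/0.03882 = 0.04612 M.
Ka(CH3NH3+) = Kw/Kb = 1.0e-14 / 4.4 x 10^-4 = 2.27e-11.
[H^+] = sqrt(Ka x [CH3NH3+]) = sqrt(2.27e-11 x 0.04612) = 1.02e-6 M.
pH = -log(1.02e-6) = 5.99.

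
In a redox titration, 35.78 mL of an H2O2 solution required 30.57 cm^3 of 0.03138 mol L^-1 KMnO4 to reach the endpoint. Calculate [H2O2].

n(KMnO4) = 0.03138 x 0.03057 = 0.0009593 mol.
From the balanced equation, 2 mol KMnO4 reacts with 5 mol H2O2, so n(H2O2) = 0.0009593 x 5/2 = 0.002398 mol.
[H2O2] = 0.002398 / 0.03578 L = 0.0670 M.

0.0670 M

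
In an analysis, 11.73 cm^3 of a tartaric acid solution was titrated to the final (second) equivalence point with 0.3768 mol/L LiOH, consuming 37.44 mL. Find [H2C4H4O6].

0.601 M

n(LiOH) = 0.3768 x 0.03744 = 0.01411 mol.
At the final (second) equivalence point, 2 mol OH^- react per mol H2C4H4O6, so n(H2C4H4O6) = 0.01411 / 2 = 0.007054 mol.
[H2C4H4O6] = 0.007054 / 0.01173 L = 0.601 M.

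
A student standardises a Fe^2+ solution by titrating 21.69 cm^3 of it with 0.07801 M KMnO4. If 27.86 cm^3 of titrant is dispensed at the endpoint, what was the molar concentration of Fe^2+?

n(KMnO4) = 0.07801 x 0.02786 = 0.002173 mol.
From the balanced equation, 1 mol KMnO4 reacts with 5 mol Fe^2+, so n(Fe^2+) = 0.002173 x 5/1 = 0.01087 mol.
[Fe^2+] = 0.01087 / 0.02169 L = 0.501 M.

0.501 M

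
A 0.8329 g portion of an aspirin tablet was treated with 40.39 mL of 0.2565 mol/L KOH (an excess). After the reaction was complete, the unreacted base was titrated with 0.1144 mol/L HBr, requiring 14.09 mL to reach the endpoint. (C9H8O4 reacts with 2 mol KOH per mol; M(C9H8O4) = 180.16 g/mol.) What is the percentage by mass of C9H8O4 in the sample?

Total n(KOH) added = 0.2565 x 0.04039 = 0.01036 mol.
n(HBr) used = 0.1144 x 0.01409 = 0.001612 mol, which equals the excess n(KOH).
So n(KOH) consumed by the sample = 0.01036 - 0.001612 = 0.008748 mol.
n(C9H8O4) = 0.008748 / 2 = 0.004374 mol.
mass C9H8O4 = 0.004374 x 180.16 = 0.7880 g, so %C9H8O4 = 0.7880/0.8329 x 100 = 94.6%.

94.6%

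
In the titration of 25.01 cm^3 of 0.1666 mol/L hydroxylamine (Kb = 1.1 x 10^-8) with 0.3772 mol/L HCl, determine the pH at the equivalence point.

3.49

n(NH2OH) = 0.1666 x 0.02501 = 0.004167 mol; V(HCl) at equivalence = 0.004167/0.3772 = 0.01105 L.
At equivalence the base is fully converted to NH3OH+; total volume = 0.03606 L, so [NH3OH+] = 0.004167/0.03606 = 0.1156 M.
Ka(NH3OH+) = Kw/Kb = 1.0e-14 / 1.1 x 10^-8 = 9.09e-7.
[H^+] = sqrt(Ka x [NH3OH+]) = sqrt(9.09e-7 x 0.1156) = 0.000324 M.
pH = -log(0.000324) = 3.49.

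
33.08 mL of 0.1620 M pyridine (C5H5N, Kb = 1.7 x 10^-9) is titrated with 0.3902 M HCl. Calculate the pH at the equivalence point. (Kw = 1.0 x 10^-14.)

n(C5H5N) = 0.1620 x 0.03308 = 0.005359 mol; V(HCl) at equivalence = 0.005359/0.3902 = 0.01373 L.
At equivalence the base is fully converted to C5H5NH+; total volume = 0.04681 L, so [C5H5NH+] = 0.005359/0.04681 = 0.1145 M.
Ka(C5H5NH+) = Kw/Kb = 1.0e-14 / 1.7 x 10^-9 = 5.88e-6.
[H^+] = sqrt(Ka x [C5H5NH+]) = sqrt(5.88e-6 x 0.1145) = 0.000821 M.
pH = -log(0.000821) = 3.09.

3.09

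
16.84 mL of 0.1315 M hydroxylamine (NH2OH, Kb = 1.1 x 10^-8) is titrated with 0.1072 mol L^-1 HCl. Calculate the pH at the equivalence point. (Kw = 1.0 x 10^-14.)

3.64

n(NH2OH) = 0.1315 x 0.01684 = 0.002214 mol; V(HCl) at equivalence = 0.002214/0.1072 = 0.02066 L.
At equivalence the base is fully converted to NH3OH+; total volume = 0.03750 L, so [NH3OH+] = 0.002214/0.03750 = 0.05906 M.
Ka(NH3OH+) = Kw/Kb = 1.0e-14 / 1.1 x 10^-8 = 9.09e-7.
[H^+] = sqrt(Ka x [NH3OH+]) = sqrt(9.09e-7 x 0.05906) = 0.000232 M.
pH = -log(0.000232) = 3.64.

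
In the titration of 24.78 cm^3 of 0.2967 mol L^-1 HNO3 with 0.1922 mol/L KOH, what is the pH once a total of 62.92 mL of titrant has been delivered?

n(acid) = 0.2967 x 0.02478 = 0.007352 mol; n(KOH) added = 0.1922 x 0.06292 = 0.01209 mol.
Base is in excess by 0.01209 - 0.007352 = 0.004741 mol in a total volume of 0.08770 L.
[OH^-] = 0.004741/0.08770 = 0.05406 M, so pOH = 1.27 and pH = 14.00 - 1.27 = 12.73.

12.73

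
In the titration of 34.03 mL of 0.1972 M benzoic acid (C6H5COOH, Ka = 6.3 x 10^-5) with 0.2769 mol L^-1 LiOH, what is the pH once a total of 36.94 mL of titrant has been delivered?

n(acid) = 0.1972 x 0.03403 = 0.006711 mol; n(LiOH) added = 0.2769 x 0.03694 = 0.01023 mol.
Base is in excess by 0.01023 - 0.006711 = 0.003518 mol in a total volume of 0.07097 L.
[OH^-] = 0.003518/0.07097 = 0.04957 M, so pOH = 1.30 and pH = 14.00 - 1.30 = 12.70.

12.70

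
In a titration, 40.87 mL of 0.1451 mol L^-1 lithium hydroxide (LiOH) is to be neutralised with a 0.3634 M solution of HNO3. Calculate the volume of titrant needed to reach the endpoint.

16.3 mL

n(LiOH) = 0.1451 mol/L x 0.04087 L = 0.005930 mol.
At equivalence n(HNO3) = n(LiOH) = 0.005930 mol.
V(HNO3) = 0.005930 / 0.3634 = 0.01632 L = 16.3 mL.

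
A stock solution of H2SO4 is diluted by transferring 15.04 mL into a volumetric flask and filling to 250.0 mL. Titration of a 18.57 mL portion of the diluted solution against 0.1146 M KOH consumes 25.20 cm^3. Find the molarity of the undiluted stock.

n(KOH) = 0.1146 x 0.02520 = 0.002888 mol.
n(H2SO4) in the aliquot = 0.002888 x 1/2 = 0.001444 mol.
[diluted H2SO4] = 0.001444 / 0.01857 = 0.07776 M.
Dilution factor = 250.0/15.04 = 16.62, so [stock] = 0.07776 x 16.62 = 1.29 M.

1.29 M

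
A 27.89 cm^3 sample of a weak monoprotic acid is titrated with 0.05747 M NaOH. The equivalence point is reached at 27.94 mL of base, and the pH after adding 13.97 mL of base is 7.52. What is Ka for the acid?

13.97 mL is half of the equivalence volume, so this is the half-equivalence point where [HA] = [A^-].
At half-equivalence pH = pKa, so pKa = 7.52.
Ka = 10^(-7.52) = 3.0 x 10^-8.

3.0 x 10^-8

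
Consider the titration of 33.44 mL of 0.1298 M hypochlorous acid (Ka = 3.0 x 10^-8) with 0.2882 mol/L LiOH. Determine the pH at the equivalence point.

n(HClO) = 0.1298 x 0.03344 = 0.004341 mol; V(LiOH) at equivalence = 0.004341/0.2882 = 0.01506 L.
At equivalence all the acid is converted to ClO-; total volume = 0.03344 + 0.01506 = 0.04850 L, so [ClO-] = 0.004341/0.04850 = 0.08949 M.
Kb = Kw/Ka = 1.0e-14 / 3.0 x 10^-8 = 3.33e-7.
[OH^-] = sqrt(Kb x [ClO-]) = sqrt(3.33e-7 x 0.08949) = 0.000173 M.
pOH = 3.76, so pH = 14.00 - 3.76 = 10.24.

10.24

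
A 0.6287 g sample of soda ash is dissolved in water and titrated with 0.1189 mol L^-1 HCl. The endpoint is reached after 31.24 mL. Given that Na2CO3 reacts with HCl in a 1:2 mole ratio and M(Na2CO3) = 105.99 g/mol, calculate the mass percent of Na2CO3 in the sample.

n(HCl) = 0.1189 x 0.03124 = 0.003714 mol.
n(Na2CO3) = 0.003714 / 2 = 0.001857 mol.
mass of Na2CO3 = 0.001857 x 105.99 = 0.1968 g.
% purity = 0.1968 / 0.6287 x 100 = 31.3%.

31.3%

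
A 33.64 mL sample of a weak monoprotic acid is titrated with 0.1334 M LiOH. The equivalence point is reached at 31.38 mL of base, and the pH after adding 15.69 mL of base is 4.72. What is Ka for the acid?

1.9 x 10^-5

15.69 mL is half of the equivalence volume, so this is the half-equivalence point where [HA] = [A^-].
At half-equivalence pH = pKa, so pKa = 4.72.
Ka = 10^(-4.72) = 1.9 x 10^-5.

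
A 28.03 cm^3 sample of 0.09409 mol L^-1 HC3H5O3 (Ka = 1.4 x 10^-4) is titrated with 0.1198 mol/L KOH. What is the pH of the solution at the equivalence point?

8.29

n(HC3H5O3) = 0.09409 x 0.02803 = 0.002637 mol; V(KOH) at equivalence = 0.002637/0.1198 = 0.02201 L.
At equivalence all the acid is converted to C3H5O3-; total volume = 0.02803 + 0.02201 = 0.05004 L, so [C3H5O3-] = 0.002637/0.05004 = 0.05270 M.
Kb = Kw/Ka = 1.0e-14 / 1.4 x 10^-4 = 7.14e-11.
[OH^-] = sqrt(Kb x [C3H5O3-]) = sqrt(7.14e-11 x 0.05270) = 1.94e-6 M.
pOH = 5.71, so pH = 14.00 - 5.71 = 8.29.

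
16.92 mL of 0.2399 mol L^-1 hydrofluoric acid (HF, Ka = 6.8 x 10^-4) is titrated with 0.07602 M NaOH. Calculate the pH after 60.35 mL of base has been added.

n(acid) = 0.2399 x 0.01692 = 0.004059 mol; n(NaOH) added = 0.07602 x 0.06035 = 0.004588 mol.
Base is in excess by 0.004588 - 0.004059 = 0.0005287 mol in a total volume of 0.07727 L.
[OH^-] = 0.0005287/0.07727 = 0.006842 M, so pOH = 2.16 and pH = 14.00 - 2.16 = 11.84.

11.84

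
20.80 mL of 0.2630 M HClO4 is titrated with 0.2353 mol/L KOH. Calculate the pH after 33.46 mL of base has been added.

12.65

n(acid) = 0.2630 x 0.02080 = 0.005470 mol; n(KOH) added = 0.2353 x 0.03346 = 0.007873 mol.
Base is in excess by 0.007873 - 0.005470 = 0.002403 mol in a total volume of 0.05426 L.
[OH^-] = 0.002403/0.05426 = 0.04428 M, so pOH = 1.35 and pH = 14.00 - 1.35 = 12.65.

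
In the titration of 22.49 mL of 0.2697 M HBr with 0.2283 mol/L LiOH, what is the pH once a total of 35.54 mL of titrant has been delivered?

n(acid) = 0.2697 x 0.02249 = 0.006066 mol; n(LiOH) added = 0.2283 x 0.03554 = 0.008114 mol.
Base is in excess by 0.008114 - 0.006066 = 0.002048 mol in a total volume of 0.05803 L.
[OH^-] = 0.002048/0.05803 = 0.03530 M, so pOH = 1.45 and pH = 14.00 - 1.45 = 12.55.

12.55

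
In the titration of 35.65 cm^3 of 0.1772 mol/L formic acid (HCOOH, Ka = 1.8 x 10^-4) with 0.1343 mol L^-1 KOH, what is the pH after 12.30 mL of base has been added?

3.29

Initial n(HCOOH) = 0.1772 x 0.03565 = 0.006317 mol.
n(KOH) added = 0.1343 x 0.01230 = 0.001652 mol, converting that many moles of HCOOH to HCOO-.
Remaining n(HCOOH) = 0.004665 mol; n(HCOO-) = 0.001652 mol.
By Henderson-Hasselbalch, pH = pKa + log([A^-]/[HA]) = 3.74 + log(0.001652/0.004665) = 3.74 + (-0.45) = 3.29.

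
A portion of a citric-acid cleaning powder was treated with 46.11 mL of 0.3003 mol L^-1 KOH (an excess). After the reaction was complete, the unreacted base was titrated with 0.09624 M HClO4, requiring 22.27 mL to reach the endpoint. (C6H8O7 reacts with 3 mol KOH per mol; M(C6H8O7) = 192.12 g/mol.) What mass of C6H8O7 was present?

0.749 g

Total n(KOH) added = 0.3003 x 0.04611 = 0.01385 mol.
n(HClO4) used = 0.09624 x 0.02227 = 0.002143 mol, which equals the excess n(KOH).
So n(KOH) consumed by the sample = 0.01385 - 0.002143 = 0.01170 mol.
n(C6H8O7) = 0.01170 / 3 = 0.003901 mol.
mass = 0.003901 mol x 192.12 g/mol = 0.749 g.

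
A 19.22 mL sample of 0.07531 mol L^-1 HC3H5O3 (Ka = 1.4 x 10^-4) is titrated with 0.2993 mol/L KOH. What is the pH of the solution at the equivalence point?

8.32

n(HC3H5O3) = 0.07531 x 0.01922 = 0.001447 mol; V(KOH) at equivalence = 0.001447/0.2993 = 0.004836 L.
At equivalence all the acid is converted to C3H5O3-; total volume = 0.01922 + 0.004836 = 0.02406 L, so [C3H5O3-] = 0.001447/0.02406 = 0.06017 M.
Kb = Kw/Ka = 1.0e-14 / 1.4 x 10^-4 = 7.14e-11.
[OH^-] = sqrt(Kb x [C3H5O3-]) = sqrt(7.14e-11 x 0.06017) = 2.07e-6 M.
pOH = 5.68, so pH = 14.00 - 5.68 = 8.32.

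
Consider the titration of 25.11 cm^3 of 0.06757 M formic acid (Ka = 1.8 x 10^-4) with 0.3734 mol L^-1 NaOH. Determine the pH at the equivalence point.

n(HCOOH) = 0.06757 x 0.02511 = 0.001697 mol; V(NaOH) at equivalence = 0.001697/0.3734 = 0.004544 L.
At equivalence all the acid is converted to HCOO-; total volume = 0.02511 + 0.004544 = 0.02965 L, so [HCOO-] = 0.001697/0.02965 = 0.05722 M.
Kb = Kw/Ka = 1.0e-14 / 1.8 x 10^-4 = 5.56e-11.
[OH^-] = sqrt(Kb x [HCOO-]) = sqrt(5.56e-11 x 0.05722) = 1.78e-6 M.
pOH = 5.75, so pH = 14.00 - 5.75 = 8.25.

8.25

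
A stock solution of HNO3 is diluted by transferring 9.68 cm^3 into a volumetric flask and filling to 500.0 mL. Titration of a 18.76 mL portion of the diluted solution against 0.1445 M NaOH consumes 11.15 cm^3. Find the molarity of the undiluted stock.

4.44 M

n(NaOH) = 0.1445 x 0.01115 = 0.001611 mol.
n(HNO3) in the aliquot = 0.001611 mol.
[diluted HNO3] = 0.001611 / 0.01876 = 0.08588 M.
Dilution factor = 500.0/9.680 = 51.65, so [stock] = 0.08588 x 51.65 = 4.44 M.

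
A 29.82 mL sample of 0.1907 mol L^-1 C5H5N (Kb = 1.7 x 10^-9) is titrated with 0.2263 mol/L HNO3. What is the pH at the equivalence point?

3.11

n(C5H5N) = 0.1907 x 0.02982 = 0.005687 mol; V(HNO3) at equivalence = 0.005687/0.2263 = 0.02513 L.
At equivalence the base is fully converted to C5H5NH+; total volume = 0.05495 L, so [C5H5NH+] = 0.005687/0.05495 = 0.1035 M.
Ka(C5H5NH+) = Kw/Kb = 1.0e-14 / 1.7 x 10^-9 = 5.88e-6.
[H^+] = sqrt(Ka x [C5H5NH+]) = sqrt(5.88e-6 x 0.1035) = 0.000780 M.
pH = -log(0.000780) = 3.11.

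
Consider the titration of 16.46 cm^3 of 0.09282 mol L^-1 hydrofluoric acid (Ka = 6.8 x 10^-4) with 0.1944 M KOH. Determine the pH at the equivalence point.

7.98

n(HF) = 0.09282 x 0.01646 = 0.001528 mol; V(KOH) at equivalence = 0.001528/0.1944 = 0.007859 L.
At equivalence all the acid is converted to F-; total volume = 0.01646 + 0.007859 = 0.02432 L, so [F-] = 0.001528/0.02432 = 0.06282 M.
Kb = Kw/Ka = 1.0e-14 / 6.8 x 10^-4 = 1.47e-11.
[OH^-] = sqrt(Kb x [F-]) = sqrt(1.47e-11 x 0.06282) = 9.61e-7 M.
pOH = 6.02, so pH = 14.00 - 6.02 = 7.98.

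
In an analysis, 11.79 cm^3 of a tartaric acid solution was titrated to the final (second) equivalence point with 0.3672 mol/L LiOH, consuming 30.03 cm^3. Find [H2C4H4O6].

n(LiOH) = 0.3672 x 0.03003 = 0.01103 mol.
At the final (second) equivalence point, 2 mol OH^- react per mol H2C4H4O6, so n(H2C4H4O6) = 0.01103 / 2 = 0.005514 mol.
[H2C4H4O6] = 0.005514 / 0.01179 L = 0.468 M.

0.468 M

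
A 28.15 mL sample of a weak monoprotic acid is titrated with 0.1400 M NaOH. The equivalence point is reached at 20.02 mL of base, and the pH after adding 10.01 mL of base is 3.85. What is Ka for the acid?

1.4 x 10^-4

10.01 mL is half of the equivalence volume, so this is the half-equivalence point where [HA] = [A^-].
At half-equivalence pH = pKa, so pKa = 3.85.
Ka = 10^(-3.85) = 1.4 x 10^-4.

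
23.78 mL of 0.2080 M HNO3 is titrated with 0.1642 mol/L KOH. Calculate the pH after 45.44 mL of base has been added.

n(acid) = 0.2080 x 0.02378 = 0.004946 mol; n(KOH) added = 0.1642 x 0.04544 = 0.007461 mol.
Base is in excess by 0.007461 - 0.004946 = 0.002515 mol in a total volume of 0.06922 L.
[OH^-] = 0.002515/0.06922 = 0.03633 M, so pOH = 1.44 and pH = 14.00 - 1.44 = 12.56.

12.56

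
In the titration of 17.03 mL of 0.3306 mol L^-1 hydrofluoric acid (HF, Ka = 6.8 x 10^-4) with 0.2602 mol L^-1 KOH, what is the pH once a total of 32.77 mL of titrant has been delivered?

12.76

n(acid) = 0.3306 x 0.01703 = 0.005630 mol; n(KOH) added = 0.2602 x 0.03277 = 0.008527 mol.
Base is in excess by 0.008527 - 0.005630 = 0.002897 mol in a total volume of 0.04980 L.
[OH^-] = 0.002897/0.04980 = 0.05817 M, so pOH = 1.24 and pH = 14.00 - 1.24 = 12.76.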